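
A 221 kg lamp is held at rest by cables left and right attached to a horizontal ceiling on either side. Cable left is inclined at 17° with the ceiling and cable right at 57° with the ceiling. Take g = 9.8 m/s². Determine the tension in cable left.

Weight W = 221 × 9.8 = 2166 N acts straight down.
Horizontal: T_left cos 17° = T_right cos 57°  →  T_right = 1.756 T_left.
Vertical: T_left sin 17° + T_right sin 57° = 2166.
Substituting the horizontal relation into the vertical equation gives 1.765 T_left = 2166, so T_left = 1227 N.

T_left ≈ 1230 N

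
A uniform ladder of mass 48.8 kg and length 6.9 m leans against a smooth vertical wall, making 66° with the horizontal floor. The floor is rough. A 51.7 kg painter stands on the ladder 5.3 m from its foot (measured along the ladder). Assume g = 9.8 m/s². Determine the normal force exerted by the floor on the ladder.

N_floor ≈ 985 N

ΣF_y = 0: N_floor = 48.8×9.8 + 51.7×9.8 = 984.9 N.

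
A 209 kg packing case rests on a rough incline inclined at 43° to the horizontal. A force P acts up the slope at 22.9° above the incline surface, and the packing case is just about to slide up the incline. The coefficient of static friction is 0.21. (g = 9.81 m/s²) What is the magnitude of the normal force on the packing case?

On the verge of sliding up the incline, friction equals μN and acts down the slope.
Perpendicular: N + P sin 22.9° = W cos 43° = 1499 N.
Along incline: P cos 22.9° = W sin 43° + μN  with W sin 43° = 1398 N.
Solving the pair for P and N: P = 1708 N, N = 834.8 N (and f = μN = 175.3 N).

N ≈ 835 N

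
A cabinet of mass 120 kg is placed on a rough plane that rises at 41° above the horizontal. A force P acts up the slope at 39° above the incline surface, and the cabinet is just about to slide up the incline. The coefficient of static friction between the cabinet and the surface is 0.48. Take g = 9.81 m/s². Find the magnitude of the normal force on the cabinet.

On the verge of sliding up the incline, friction equals μN and acts down the slope.
Perpendicular: N + P sin 39° = W cos 41° = 888.4 N.
Along incline: P cos 39° = W sin 41° + μN  with W sin 41° = 772.3 N.
Solving the pair for P and N: P = 1111 N, N = 189.4 N (and f = μN = 90.92 N).

N ≈ 189 N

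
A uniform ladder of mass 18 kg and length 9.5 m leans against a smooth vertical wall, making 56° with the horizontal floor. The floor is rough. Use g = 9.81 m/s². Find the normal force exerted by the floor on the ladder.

ΣF_y = 0: N_floor = 18×9.81 = 176.58 N.

N_floor ≈ 177 N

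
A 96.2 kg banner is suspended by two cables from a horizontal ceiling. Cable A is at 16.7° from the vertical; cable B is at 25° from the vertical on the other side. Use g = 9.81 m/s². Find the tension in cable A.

T_A ≈ 600 N

Angles from the horizontal: cable A is 90° − 16.7° = 73.3°, cable B is 90° − 25° = 65°.
Weight W = 96.2 × 9.81 = 943.7 N acts straight down.
Horizontal: T_A cos 73.3° = T_B cos 65°  →  T_B = 0.68 T_A.
Vertical: T_A sin 73.3° + T_B sin 65° = 943.7.
Substituting the horizontal relation into the vertical equation gives 1.574 T_A = 943.7, so T_A = 599.5 N.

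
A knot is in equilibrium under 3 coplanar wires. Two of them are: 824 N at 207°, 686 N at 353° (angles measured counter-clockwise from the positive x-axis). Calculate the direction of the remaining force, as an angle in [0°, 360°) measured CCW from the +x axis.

θ ≈ 83.4°

Sum the known components: ΣF_x = -53.3 N, ΣF_y = -457.7 N.
For equilibrium the remaining force must supply (−ΣF_x, −ΣF_y) = (53.3, 457.7) N.
Magnitude = √((53.3)² + (457.7)²) = 460.8 N; direction = atan2(457.7, 53.3) = 83.4°.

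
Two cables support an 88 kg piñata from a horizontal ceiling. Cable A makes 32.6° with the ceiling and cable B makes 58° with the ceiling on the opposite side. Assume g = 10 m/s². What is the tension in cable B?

Weight W = 88 × 10 = 880 N acts straight down.
Horizontal: T_A cos 32.6° = T_B cos 58°  →  T_A = 0.629 T_B.
Vertical: T_A sin 32.6° + T_B sin 58° = 880.
Substituting the horizontal relation into the vertical equation gives 1.187 T_B = 880, so T_B = 741.4 N.

T_B ≈ 741 N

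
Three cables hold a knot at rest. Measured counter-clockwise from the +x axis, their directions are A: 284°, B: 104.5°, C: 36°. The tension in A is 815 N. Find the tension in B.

Resolve: ΣF_x = 815 cos 284° + T_B cos 104.5° + T_C cos 36° = 0.
        ΣF_y = 815 sin 284° + T_B sin 104.5° + T_C sin 36° = 0.
The known terms sum to (197.2, -790.8) N, so -0.2504 T_B + 0.8090 T_C = -197.2 and 0.9681 T_B + 0.5878 T_C = 790.8.
Solving simultaneously: T_B = 812.2 N, T_C = 7.644 N.

T_B ≈ 812 N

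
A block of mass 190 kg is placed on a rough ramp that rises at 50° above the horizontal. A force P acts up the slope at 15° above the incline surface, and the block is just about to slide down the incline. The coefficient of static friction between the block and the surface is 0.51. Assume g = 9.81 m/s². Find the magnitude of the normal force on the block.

N ≈ 945 N

On the verge of sliding down the incline, friction equals μN and acts up the slope.
Perpendicular: N + P sin 15° = W cos 50° = 1198 N.
Along incline: P cos 15° + μN = W sin 50° with W sin 50° = 1428 N.
Solving the pair for P and N: P = 979.5 N, N = 944.6 N (and f = μN = 481.7 N).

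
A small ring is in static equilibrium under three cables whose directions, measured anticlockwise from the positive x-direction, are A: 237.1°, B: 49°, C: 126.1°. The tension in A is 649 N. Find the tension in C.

Resolve: ΣF_x = 649 cos 237.1° + T_B cos 49° + T_C cos 126.1° = 0.
        ΣF_y = 649 sin 237.1° + T_B sin 49° + T_C sin 126.1° = 0.
The known terms sum to (-352.5, -544.9) N, so 0.6561 T_B − 0.5892 T_C = 352.5 and 0.7547 T_B + 0.8080 T_C = 544.9.
Solving simultaneously: T_B = 621.6 N, T_C = 93.81 N.

T_C ≈ 93.8 N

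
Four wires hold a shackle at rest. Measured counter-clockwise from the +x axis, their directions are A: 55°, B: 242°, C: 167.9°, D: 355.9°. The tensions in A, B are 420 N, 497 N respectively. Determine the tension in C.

Resolve: ΣF_x = 420 cos 55° + 497 cos 242° + T_C cos 167.9° + T_D cos 355.9° = 0.
        ΣF_y = 420 sin 55° + 497 sin 242° + T_C sin 167.9° + T_D sin 355.9° = 0.
The known terms sum to (7.575, -94.78) N, so -0.9778 T_C + 0.9974 T_D = -7.575 and 0.2096 T_C − 0.0715 T_D = 94.78.
Solving simultaneously: T_C = 675.4 N, T_D = 654.5 N.

T_C ≈ 675 N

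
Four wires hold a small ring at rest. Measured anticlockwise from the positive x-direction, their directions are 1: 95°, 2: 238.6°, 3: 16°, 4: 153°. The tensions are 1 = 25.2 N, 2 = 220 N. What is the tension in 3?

Resolve: ΣF_x = 25.2 cos 95° + 220 cos 238.6° + T_3 cos 16° + T_4 cos 153° = 0.
        ΣF_y = 25.2 sin 95° + 220 sin 238.6° + T_3 sin 16° + T_4 sin 153° = 0.
The known terms sum to (-116.8, -162.7) N, so 0.9613 T_3 − 0.8910 T_4 = 116.8 and 0.2756 T_3 + 0.4540 T_4 = 162.7.
Solving simultaneously: T_3 = 290.3 N, T_4 = 182.1 N.

T_3 ≈ 290 N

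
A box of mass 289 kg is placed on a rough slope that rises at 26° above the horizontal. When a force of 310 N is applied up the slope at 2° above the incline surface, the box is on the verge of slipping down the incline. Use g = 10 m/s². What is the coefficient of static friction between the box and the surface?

μ ≈ 0.370

On the verge of sliding down the incline, friction is at its maximum μN and acts up the slope.
Perpendicular to incline: N = W cos 26° − P sin 2° = 2598 − 10.82 = 2587 N.
Along incline: P cos 2° + μN = W sin 26° → μ = (W sin 26° − P cos 2°) / N = 0.37.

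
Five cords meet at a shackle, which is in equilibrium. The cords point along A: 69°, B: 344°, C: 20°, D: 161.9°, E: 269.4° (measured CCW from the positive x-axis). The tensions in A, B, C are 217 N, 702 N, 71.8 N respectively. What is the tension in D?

T_D ≈ 859 N

Resolve: ΣF_x = 217 cos 69° + 702 cos 344° + 71.8 cos 20° + T_D cos 161.9° + T_E cos 269.4° = 0.
        ΣF_y = 217 sin 69° + 702 sin 344° + 71.8 sin 20° + T_D sin 161.9° + T_E sin 269.4° = 0.
The known terms sum to (820, 33.65) N, so -0.9505 T_D − 0.0105 T_E = -820 and 0.3107 T_D − 0.9999 T_E = -33.65.
Solving simultaneously: T_D = 859.4 N, T_E = 300.7 N.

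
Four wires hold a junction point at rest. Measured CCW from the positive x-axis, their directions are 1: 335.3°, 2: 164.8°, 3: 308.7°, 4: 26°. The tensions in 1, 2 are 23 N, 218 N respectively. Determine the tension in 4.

T_4 ≈ 121 N

Resolve: ΣF_x = 23 cos 335.3° + 218 cos 164.8° + T_3 cos 308.7° + T_4 cos 26° = 0.
        ΣF_y = 23 sin 335.3° + 218 sin 164.8° + T_3 sin 308.7° + T_4 sin 26° = 0.
The known terms sum to (-189.5, 47.55) N, so 0.6252 T_3 + 0.8988 T_4 = 189.5 and -0.7804 T_3 + 0.4384 T_4 = -47.55.
Solving simultaneously: T_3 = 129 N, T_4 = 121.1 N.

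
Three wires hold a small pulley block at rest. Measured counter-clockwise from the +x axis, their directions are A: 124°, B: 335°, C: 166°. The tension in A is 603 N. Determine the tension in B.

Resolve: ΣF_x = 603 cos 124° + T_B cos 335° + T_C cos 166° = 0.
        ΣF_y = 603 sin 124° + T_B sin 335° + T_C sin 166° = 0.
The known terms sum to (-337.2, 499.9) N, so 0.9063 T_B − 0.9703 T_C = 337.2 and -0.4226 T_B + 0.2419 T_C = -499.9.
Solving simultaneously: T_B = 2115 N, T_C = 1628 N.

T_B ≈ 2110 N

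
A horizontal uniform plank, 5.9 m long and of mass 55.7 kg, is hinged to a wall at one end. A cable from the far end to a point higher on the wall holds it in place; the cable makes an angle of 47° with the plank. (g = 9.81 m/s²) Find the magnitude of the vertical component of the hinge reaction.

Take torques about the hinge: T sin 47° · 5.9 = 55.7×9.81×2.95 = 1611.9 N·m.
So T = 1611.9 / (0.7314 × 5.9) = 373.57 N.
ΣF_y = 0: H_y = (55.7×9.81) − T sin 47° = 546.42 − 273.21 = 273.21 N.

|H_y| ≈ 273 N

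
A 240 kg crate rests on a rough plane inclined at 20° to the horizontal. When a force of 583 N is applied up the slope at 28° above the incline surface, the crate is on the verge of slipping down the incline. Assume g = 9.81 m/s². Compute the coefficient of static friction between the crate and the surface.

μ ≈ 0.150

On the verge of sliding down the incline, friction is at its maximum μN and acts up the slope.
Perpendicular to incline: N = W cos 20° − P sin 28° = 2212 − 273.7 = 1939 N.
Along incline: P cos 28° + μN = W sin 20° → μ = (W sin 20° − P cos 28°) / N = 0.1498.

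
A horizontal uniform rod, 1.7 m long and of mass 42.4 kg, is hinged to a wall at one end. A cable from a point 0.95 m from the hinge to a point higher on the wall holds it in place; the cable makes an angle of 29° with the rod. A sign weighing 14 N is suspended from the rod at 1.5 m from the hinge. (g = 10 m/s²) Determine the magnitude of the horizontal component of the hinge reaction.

Take torques about the hinge: T sin 29° · 0.95 = 42.4×10×0.85 + 14×1.5 = 381.4 N·m.
So T = 381.4 / (0.4848 × 0.95) = 828.11 N.
ΣF_x = 0: H_x = T cos 29° = 724.28 N.

H_x ≈ 724 N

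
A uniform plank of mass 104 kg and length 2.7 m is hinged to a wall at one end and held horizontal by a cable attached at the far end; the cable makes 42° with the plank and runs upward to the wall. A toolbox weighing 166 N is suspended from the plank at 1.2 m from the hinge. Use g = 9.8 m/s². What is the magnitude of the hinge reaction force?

|H| ≈ 884 N

Take torques about the hinge: T sin 42° · 2.7 = 104×9.8×1.35 + 166×1.2 = 1575.1 N·m.
So T = 1575.1 / (0.6691 × 2.7) = 871.84 N.
ΣF_x = 0: H_x = T cos 42° = 647.91 N.
ΣF_y = 0: H_y = (104×9.8 + 166) − T sin 42° = 1185.2 − 583.38 = 601.82 N.
|H| = √(H_x² + H_y²) = √((647.91)² + (601.82)²) = 884.29 N.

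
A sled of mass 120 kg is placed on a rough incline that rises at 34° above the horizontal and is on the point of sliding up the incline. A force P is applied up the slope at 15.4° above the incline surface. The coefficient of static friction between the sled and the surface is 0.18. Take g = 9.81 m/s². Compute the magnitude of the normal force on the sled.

On the verge of sliding up the incline, friction equals μN and acts down the slope.
Perpendicular: N + P sin 15.4° = W cos 34° = 975.9 N.
Along incline: P cos 15.4° = W sin 34° + μN  with W sin 34° = 658.3 N.
Solving the pair for P and N: P = 824.1 N, N = 757.1 N (and f = μN = 136.3 N).

N ≈ 757 N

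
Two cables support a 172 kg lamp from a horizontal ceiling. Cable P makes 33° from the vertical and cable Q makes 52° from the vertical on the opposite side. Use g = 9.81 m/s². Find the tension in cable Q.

Angles from the horizontal: cable P is 90° − 33° = 57°, cable Q is 90° − 52° = 38°.
Weight W = 172 × 9.81 = 1687 N acts straight down.
Horizontal: T_P cos 57° = T_Q cos 38°  →  T_P = 1.447 T_Q.
Vertical: T_P sin 57° + T_Q sin 38° = 1687.
Substituting the horizontal relation into the vertical equation gives 1.829 T_Q = 1687, so T_Q = 922.5 N.

T_Q ≈ 922 N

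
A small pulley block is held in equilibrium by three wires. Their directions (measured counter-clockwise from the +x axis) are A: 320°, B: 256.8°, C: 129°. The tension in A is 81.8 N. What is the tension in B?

Resolve: ΣF_x = 81.8 cos 320° + T_B cos 256.8° + T_C cos 129° = 0.
        ΣF_y = 81.8 sin 320° + T_B sin 256.8° + T_C sin 129° = 0.
The known terms sum to (62.66, -52.58) N, so -0.2284 T_B − 0.6293 T_C = -62.66 and -0.9736 T_B + 0.7771 T_C = 52.58.
Solving simultaneously: T_B = 19.75 N, T_C = 92.40 N.

T_B ≈ 19.8 N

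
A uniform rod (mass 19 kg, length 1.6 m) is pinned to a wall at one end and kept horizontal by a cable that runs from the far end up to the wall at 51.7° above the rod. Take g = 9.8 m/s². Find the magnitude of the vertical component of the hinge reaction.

Take torques about the hinge: T sin 51.7° · 1.6 = 19×9.8×0.8 = 148.96 N·m.
So T = 148.96 / (0.7848 × 1.6) = 118.63 N.
ΣF_y = 0: H_y = (19×9.8) − T sin 51.7° = 186.2 − 93.1 = 93.1 N.

|H_y| ≈ 93.1 N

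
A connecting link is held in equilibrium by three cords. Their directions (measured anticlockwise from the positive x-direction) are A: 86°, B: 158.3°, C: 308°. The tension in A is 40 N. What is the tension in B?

Resolve: ΣF_x = 40 cos 86° + T_B cos 158.3° + T_C cos 308° = 0.
        ΣF_y = 40 sin 86° + T_B sin 158.3° + T_C sin 308° = 0.
The known terms sum to (2.79, 39.9) N, so -0.9291 T_B + 0.6157 T_C = -2.79 and 0.3697 T_B − 0.7880 T_C = -39.9.
Solving simultaneously: T_B = 53.05 N, T_C = 75.53 N.

T_B ≈ 53.1 N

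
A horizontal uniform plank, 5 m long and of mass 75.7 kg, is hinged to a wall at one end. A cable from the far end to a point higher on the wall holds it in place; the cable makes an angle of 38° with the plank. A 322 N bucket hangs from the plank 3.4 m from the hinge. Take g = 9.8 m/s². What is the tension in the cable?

T ≈ 958 N

Take torques about the hinge: T sin 38° · 5 = 75.7×9.8×2.5 + 322×3.4 = 2949.5 N·m.
So T = 2949.5 / (0.6157 × 5) = 958.14 N.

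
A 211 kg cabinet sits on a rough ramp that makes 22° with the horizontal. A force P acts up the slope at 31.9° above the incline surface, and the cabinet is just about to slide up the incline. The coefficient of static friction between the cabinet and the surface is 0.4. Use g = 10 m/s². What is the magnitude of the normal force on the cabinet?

On the verge of sliding up the incline, friction equals μN and acts down the slope.
Perpendicular: N + P sin 31.9° = W cos 22° = 1956 N.
Along incline: P cos 31.9° = W sin 22° + μN  with W sin 22° = 790.4 N.
Solving the pair for P and N: P = 1483 N, N = 1172 N (and f = μN = 469 N).

N ≈ 1170 N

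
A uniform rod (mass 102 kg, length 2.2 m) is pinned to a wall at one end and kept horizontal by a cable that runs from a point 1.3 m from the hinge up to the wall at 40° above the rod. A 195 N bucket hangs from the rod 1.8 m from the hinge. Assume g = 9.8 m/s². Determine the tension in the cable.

Take torques about the hinge: T sin 40° · 1.3 = 102×9.8×1.1 + 195×1.8 = 1450.6 N·m.
So T = 1450.6 / (0.6428 × 1.3) = 1735.9 N.

T ≈ 1740 N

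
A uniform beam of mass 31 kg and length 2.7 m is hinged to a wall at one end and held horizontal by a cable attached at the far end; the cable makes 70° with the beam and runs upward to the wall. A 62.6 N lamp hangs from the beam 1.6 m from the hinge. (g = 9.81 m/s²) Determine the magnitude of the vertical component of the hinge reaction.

Take torques about the hinge: T sin 70° · 2.7 = 31×9.81×1.35 + 62.6×1.6 = 510.71 N·m.
So T = 510.71 / (0.9397 × 2.7) = 201.29 N.
ΣF_y = 0: H_y = (31×9.81 + 62.6) − T sin 70° = 366.71 − 189.15 = 177.56 N.

|H_y| ≈ 178 N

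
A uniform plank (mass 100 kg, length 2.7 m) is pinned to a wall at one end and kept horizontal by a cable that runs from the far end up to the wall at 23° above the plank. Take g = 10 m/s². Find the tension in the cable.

T ≈ 1280 N

Take torques about the hinge: T sin 23° · 2.7 = 100×10×1.35 = 1350 N·m.
So T = 1350 / (0.3907 × 2.7) = 1279.7 N.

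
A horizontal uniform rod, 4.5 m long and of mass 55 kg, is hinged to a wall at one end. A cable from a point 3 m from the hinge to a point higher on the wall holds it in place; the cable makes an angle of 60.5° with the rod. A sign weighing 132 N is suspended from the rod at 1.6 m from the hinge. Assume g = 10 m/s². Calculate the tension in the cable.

T ≈ 555 N

Take torques about the hinge: T sin 60.5° · 3 = 55×10×2.25 + 132×1.6 = 1448.7 N·m.
So T = 1448.7 / (0.8704 × 3) = 554.83 N.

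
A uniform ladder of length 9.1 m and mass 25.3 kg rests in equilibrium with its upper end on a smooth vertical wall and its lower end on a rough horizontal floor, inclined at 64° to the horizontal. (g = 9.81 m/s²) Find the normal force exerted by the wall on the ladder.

Torques about the foot: N_wall · 9.1 sin 64° = 25.3×9.81×4.55 cos 64° → N_wall = 60.526 N.

N_wall ≈ 60.5 N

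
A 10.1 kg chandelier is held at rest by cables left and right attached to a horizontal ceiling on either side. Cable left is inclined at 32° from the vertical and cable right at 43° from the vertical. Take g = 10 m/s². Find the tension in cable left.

T_left ≈ 71.3 N

Angles from the horizontal: cable left is 90° − 32° = 58°, cable right is 90° − 43° = 47°.
Weight W = 10.1 × 10 = 101 N acts straight down.
Horizontal: T_left cos 58° = T_right cos 47°  →  T_right = 0.777 T_left.
Vertical: T_left sin 58° + T_right sin 47° = 101.
Substituting the horizontal relation into the vertical equation gives 1.416 T_left = 101, so T_left = 71.31 N.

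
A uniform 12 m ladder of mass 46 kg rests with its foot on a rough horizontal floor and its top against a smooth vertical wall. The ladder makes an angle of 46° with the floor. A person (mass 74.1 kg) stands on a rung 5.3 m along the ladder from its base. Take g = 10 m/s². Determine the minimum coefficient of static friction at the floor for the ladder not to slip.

μ_min ≈ 0.448

ΣF_y = 0: N_floor = 46×10 + 74.1×10 = 1201 N.
Torques about the foot: N_wall · 12 sin 46° = 46×10×6 cos 46° + 74.1×10×5.3 cos 46° → N_wall = 538.15 N.
ΣF_x = 0: f_floor = N_wall = 538.15 N.
μ_min = f_floor / N_floor = 538.15 / 1201 = 0.4481.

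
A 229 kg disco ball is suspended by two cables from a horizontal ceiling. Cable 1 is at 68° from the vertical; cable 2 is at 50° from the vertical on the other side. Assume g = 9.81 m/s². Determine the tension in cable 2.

Angles from the horizontal: cable 1 is 90° − 68° = 22°, cable 2 is 90° − 50° = 40°.
Weight W = 229 × 9.81 = 2246 N acts straight down.
Horizontal: T_1 cos 22° = T_2 cos 40°  →  T_1 = 0.8262 T_2.
Vertical: T_1 sin 22° + T_2 sin 40° = 2246.
Substituting the horizontal relation into the vertical equation gives 0.9523 T_2 = 2246, so T_2 = 2359 N.

T_2 ≈ 2360 N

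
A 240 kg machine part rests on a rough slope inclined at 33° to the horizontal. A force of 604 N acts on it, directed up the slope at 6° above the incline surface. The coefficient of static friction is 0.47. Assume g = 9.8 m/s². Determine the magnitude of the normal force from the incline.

Axes along / perpendicular to the incline. W sin 33° = 1281 N down-slope; W cos 33° = 1973 N into the surface.
Perpendicular: N = W cos 33° − P sin 6° = 1973 − 63.14 = 1909 N.
Along incline: P cos 6° + f = W sin 33° (friction acts up-slope) → f = 1281 − 600.7 = 680.3 N.
|f| = 680.3 N ≤ μN = 897.4 N, so the machine part is indeed static.

N ≈ 1910 N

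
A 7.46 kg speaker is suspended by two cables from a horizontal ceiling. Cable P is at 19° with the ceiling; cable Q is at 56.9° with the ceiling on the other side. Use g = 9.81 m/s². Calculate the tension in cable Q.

T_Q ≈ 71.3 N

Weight W = 7.46 × 9.81 = 73.18 N acts straight down.
Horizontal: T_P cos 19° = T_Q cos 56.9°  →  T_P = 0.5776 T_Q.
Vertical: T_P sin 19° + T_Q sin 56.9° = 73.18.
Substituting the horizontal relation into the vertical equation gives 1.026 T_Q = 73.18, so T_Q = 71.34 N.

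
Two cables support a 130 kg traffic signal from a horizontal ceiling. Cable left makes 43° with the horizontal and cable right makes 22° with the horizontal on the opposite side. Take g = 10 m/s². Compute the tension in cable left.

T_left ≈ 1330 N

Weight W = 130 × 10 = 1300 N acts straight down.
Horizontal: T_left cos 43° = T_right cos 22°  →  T_right = 0.7888 T_left.
Vertical: T_left sin 43° + T_right sin 22° = 1300.
Substituting the horizontal relation into the vertical equation gives 0.9775 T_left = 1300, so T_left = 1330 N.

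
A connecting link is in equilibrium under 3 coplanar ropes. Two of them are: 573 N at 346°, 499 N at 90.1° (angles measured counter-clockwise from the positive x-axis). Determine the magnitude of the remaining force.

F ≈ 662 N

Sum the known components: ΣF_x = 555.1 N, ΣF_y = 360.4 N.
For equilibrium the remaining force must supply (−ΣF_x, −ΣF_y) = (-555.1, -360.4) N.
Magnitude = √((-555.1)² + (-360.4)²) = 661.8 N; direction = atan2(-360.4, -555.1) = 213.0°.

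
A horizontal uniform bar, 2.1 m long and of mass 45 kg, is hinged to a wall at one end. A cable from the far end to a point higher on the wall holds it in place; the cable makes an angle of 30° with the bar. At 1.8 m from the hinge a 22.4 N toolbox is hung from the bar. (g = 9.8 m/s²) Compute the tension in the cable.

Take torques about the hinge: T sin 30° · 2.1 = 45×9.8×1.05 + 22.4×1.8 = 503.37 N·m.
So T = 503.37 / (0.5000 × 2.1) = 479.4 N.

T ≈ 479 N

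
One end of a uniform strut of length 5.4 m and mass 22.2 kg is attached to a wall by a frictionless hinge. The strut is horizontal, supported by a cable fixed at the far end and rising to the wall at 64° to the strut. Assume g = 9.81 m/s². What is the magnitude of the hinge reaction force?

Take torques about the hinge: T sin 64° · 5.4 = 22.2×9.81×2.7 = 588.01 N·m.
So T = 588.01 / (0.8988 × 5.4) = 121.15 N.
ΣF_x = 0: H_x = T cos 64° = 53.11 N.
ΣF_y = 0: H_y = (22.2×9.81) − T sin 64° = 217.78 − 108.89 = 108.89 N.
|H| = √(H_x² + H_y²) = √((53.11)² + (108.89)²) = 121.15 N.

|H| ≈ 121 N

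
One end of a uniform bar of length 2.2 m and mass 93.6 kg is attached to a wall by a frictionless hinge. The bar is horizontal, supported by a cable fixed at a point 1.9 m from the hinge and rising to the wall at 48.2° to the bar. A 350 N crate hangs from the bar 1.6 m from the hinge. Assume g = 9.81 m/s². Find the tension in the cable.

T ≈ 1110 N

Take torques about the hinge: T sin 48.2° · 1.9 = 93.6×9.81×1.1 + 350×1.6 = 1570 N·m.
So T = 1570 / (0.7455 × 1.9) = 1108.5 N.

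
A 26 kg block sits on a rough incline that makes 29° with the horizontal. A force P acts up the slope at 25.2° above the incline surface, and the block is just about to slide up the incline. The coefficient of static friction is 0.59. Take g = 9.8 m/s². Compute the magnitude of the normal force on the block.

On the verge of sliding up the incline, friction equals μN and acts down the slope.
Perpendicular: N + P sin 25.2° = W cos 29° = 222.9 N.
Along incline: P cos 25.2° = W sin 29° + μN  with W sin 29° = 123.5 N.
Solving the pair for P and N: P = 220.6 N, N = 128.9 N (and f = μN = 76.07 N).

N ≈ 129 N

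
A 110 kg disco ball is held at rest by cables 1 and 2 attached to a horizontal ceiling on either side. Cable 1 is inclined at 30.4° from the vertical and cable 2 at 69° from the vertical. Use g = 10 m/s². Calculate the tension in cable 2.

Angles from the horizontal: cable 1 is 90° − 30.4° = 59.6°, cable 2 is 90° − 69° = 21°.
Weight W = 110 × 10 = 1100 N acts straight down.
Horizontal: T_1 cos 59.6° = T_2 cos 21°  →  T_1 = 1.845 T_2.
Vertical: T_1 sin 59.6° + T_2 sin 21° = 1100.
Substituting the horizontal relation into the vertical equation gives 1.95 T_2 = 1100, so T_2 = 564.2 N.

T_2 ≈ 564 N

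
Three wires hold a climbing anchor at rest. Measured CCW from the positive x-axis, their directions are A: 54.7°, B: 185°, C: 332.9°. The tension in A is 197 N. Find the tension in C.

T_C ≈ 283 N

Resolve: ΣF_x = 197 cos 54.7° + T_B cos 185° + T_C cos 332.9° = 0.
        ΣF_y = 197 sin 54.7° + T_B sin 185° + T_C sin 332.9° = 0.
The known terms sum to (113.8, 160.8) N, so -0.9962 T_B + 0.8902 T_C = -113.8 and -0.0872 T_B − 0.4555 T_C = -160.8.
Solving simultaneously: T_B = 366.9 N, T_C = 282.7 N.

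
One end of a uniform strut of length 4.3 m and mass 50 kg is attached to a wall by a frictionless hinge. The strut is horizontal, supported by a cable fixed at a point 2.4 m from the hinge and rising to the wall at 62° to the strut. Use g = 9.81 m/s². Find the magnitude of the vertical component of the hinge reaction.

Take torques about the hinge: T sin 62° · 2.4 = 50×9.81×2.15 = 1054.6 N·m.
So T = 1054.6 / (0.8829 × 2.4) = 497.66 N.
ΣF_y = 0: H_y = (50×9.81) − T sin 62° = 490.5 − 439.41 = 51.094 N.

|H_y| ≈ 51.1 N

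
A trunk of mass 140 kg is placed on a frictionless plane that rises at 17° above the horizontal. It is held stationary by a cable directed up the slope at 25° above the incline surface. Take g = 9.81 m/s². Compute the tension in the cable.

T ≈ 443 N

Take axes along and perpendicular to the incline. Weight components: W sin 17° = 401.5 N down-slope, W cos 17° = 1313 N into the surface.
Along incline: T cos 25° = W sin 17° → T = 443.1 N.
Perpendicular: N = W cos 17° − T sin 25° = 1126 N.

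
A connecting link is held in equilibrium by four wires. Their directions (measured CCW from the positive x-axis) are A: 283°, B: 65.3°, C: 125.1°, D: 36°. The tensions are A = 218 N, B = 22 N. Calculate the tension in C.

T_C ≈ 190 N

Resolve: ΣF_x = 218 cos 283° + 22 cos 65.3° + T_C cos 125.1° + T_D cos 36° = 0.
        ΣF_y = 218 sin 283° + 22 sin 65.3° + T_C sin 125.1° + T_D sin 36° = 0.
The known terms sum to (58.23, -192.4) N, so -0.5750 T_C + 0.8090 T_D = -58.23 and 0.8181 T_C + 0.5878 T_D = 192.4.
Solving simultaneously: T_C = 189.9 N, T_D = 63.01 N.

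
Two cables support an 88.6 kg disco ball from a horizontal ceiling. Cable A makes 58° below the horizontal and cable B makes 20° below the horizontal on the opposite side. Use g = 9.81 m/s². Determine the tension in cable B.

T_B ≈ 471 N

Weight W = 88.6 × 9.81 = 869.2 N acts straight down.
Horizontal: T_A cos 58° = T_B cos 20°  →  T_A = 1.773 T_B.
Vertical: T_A sin 58° + T_B sin 20° = 869.2.
Substituting the horizontal relation into the vertical equation gives 1.846 T_B = 869.2, so T_B = 470.9 N.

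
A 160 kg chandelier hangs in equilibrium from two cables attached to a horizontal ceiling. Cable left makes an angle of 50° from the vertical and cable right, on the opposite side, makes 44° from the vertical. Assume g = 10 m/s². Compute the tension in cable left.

Angles from the horizontal: cable left is 90° − 50° = 40°, cable right is 90° − 44° = 46°.
Weight W = 160 × 10 = 1600 N acts straight down.
Horizontal: T_left cos 40° = T_right cos 46°  →  T_right = 1.103 T_left.
Vertical: T_left sin 40° + T_right sin 46° = 1600.
Substituting the horizontal relation into the vertical equation gives 1.436 T_left = 1600, so T_left = 1114 N.

T_left ≈ 1110 N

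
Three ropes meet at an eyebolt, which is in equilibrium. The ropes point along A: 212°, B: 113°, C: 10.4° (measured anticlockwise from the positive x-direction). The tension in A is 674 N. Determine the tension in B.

T_B ≈ 254 N

Resolve: ΣF_x = 674 cos 212° + T_B cos 113° + T_C cos 10.4° = 0.
        ΣF_y = 674 sin 212° + T_B sin 113° + T_C sin 10.4° = 0.
The known terms sum to (-571.6, -357.2) N, so -0.3907 T_B + 0.9836 T_C = 571.6 and 0.9205 T_B + 0.1805 T_C = 357.2.
Solving simultaneously: T_B = 254.2 N, T_C = 682.1 N.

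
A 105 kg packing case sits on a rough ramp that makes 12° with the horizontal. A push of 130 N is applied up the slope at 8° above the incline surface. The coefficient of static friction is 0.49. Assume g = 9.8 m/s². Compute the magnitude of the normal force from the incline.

Axes along / perpendicular to the incline. W sin 12° = 213.9 N down-slope; W cos 12° = 1007 N into the surface.
Perpendicular: N = W cos 12° − P sin 8° = 1007 − 18.09 = 988.4 N.
Along incline: P cos 8° + f = W sin 12° (friction acts up-slope) → f = 213.9 − 128.7 = 85.21 N.
|f| = 85.21 N ≤ μN = 484.3 N, so the packing case is indeed static.

N ≈ 988 N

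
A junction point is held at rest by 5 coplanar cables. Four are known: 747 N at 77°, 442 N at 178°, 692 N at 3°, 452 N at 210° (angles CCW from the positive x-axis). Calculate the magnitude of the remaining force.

F ≈ 554 N

Sum the known components: ΣF_x = 25.92 N, ΣF_y = 553.5 N.
For equilibrium the remaining force must supply (−ΣF_x, −ΣF_y) = (-25.92, -553.5) N.
Magnitude = √((-25.92)² + (-553.5)²) = 554.1 N; direction = atan2(-553.5, -25.92) = 267.3°.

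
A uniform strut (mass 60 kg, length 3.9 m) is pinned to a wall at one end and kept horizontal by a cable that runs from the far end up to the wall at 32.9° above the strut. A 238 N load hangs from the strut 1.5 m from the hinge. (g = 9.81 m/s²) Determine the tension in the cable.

Take torques about the hinge: T sin 32.9° · 3.9 = 60×9.81×1.95 + 238×1.5 = 1504.8 N·m.
So T = 1504.8 / (0.5432 × 3.9) = 710.34 N.

T ≈ 710 N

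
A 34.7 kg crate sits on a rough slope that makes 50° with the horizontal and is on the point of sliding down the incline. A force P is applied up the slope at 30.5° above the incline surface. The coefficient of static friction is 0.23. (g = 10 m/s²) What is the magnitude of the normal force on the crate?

On the verge of sliding down the incline, friction equals μN and acts up the slope.
Perpendicular: N + P sin 30.5° = W cos 50° = 223 N.
Along incline: P cos 30.5° + μN = W sin 50° with W sin 50° = 265.8 N.
Solving the pair for P and N: P = 288 N, N = 76.89 N (and f = μN = 17.68 N).

N ≈ 76.9 N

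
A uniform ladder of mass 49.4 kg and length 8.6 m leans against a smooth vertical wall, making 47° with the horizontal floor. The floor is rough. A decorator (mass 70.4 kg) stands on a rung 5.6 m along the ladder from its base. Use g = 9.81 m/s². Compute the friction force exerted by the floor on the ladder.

f ≈ 645 N

Torques about the foot: N_wall · 8.6 sin 47° = 49.4×9.81×4.3 cos 47° + 70.4×9.81×5.6 cos 47° → N_wall = 645.32 N.
ΣF_x = 0: f_floor = N_wall = 645.32 N.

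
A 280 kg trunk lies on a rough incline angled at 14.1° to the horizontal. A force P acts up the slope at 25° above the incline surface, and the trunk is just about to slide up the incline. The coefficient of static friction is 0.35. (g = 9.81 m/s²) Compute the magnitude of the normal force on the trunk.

On the verge of sliding up the incline, friction equals μN and acts down the slope.
Perpendicular: N + P sin 25° = W cos 14.1° = 2664 N.
Along incline: P cos 25° = W sin 14.1° + μN  with W sin 14.1° = 669.2 N.
Solving the pair for P and N: P = 1519 N, N = 2022 N (and f = μN = 707.7 N).

N ≈ 2020 N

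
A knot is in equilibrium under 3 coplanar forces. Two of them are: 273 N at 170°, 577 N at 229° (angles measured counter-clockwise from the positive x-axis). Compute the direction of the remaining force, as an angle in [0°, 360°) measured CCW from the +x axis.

θ ≈ 30.9°

Sum the known components: ΣF_x = -647.4 N, ΣF_y = -388.1 N.
For equilibrium the remaining force must supply (−ΣF_x, −ΣF_y) = (647.4, 388.1) N.
Magnitude = √((647.4)² + (388.1)²) = 754.8 N; direction = atan2(388.1, 647.4) = 30.9°.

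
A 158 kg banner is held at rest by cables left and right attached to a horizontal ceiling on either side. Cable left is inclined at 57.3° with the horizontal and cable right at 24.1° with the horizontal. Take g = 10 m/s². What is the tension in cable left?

Weight W = 158 × 10 = 1580 N acts straight down.
Horizontal: T_left cos 57.3° = T_right cos 24.1°  →  T_right = 0.5918 T_left.
Vertical: T_left sin 57.3° + T_right sin 24.1° = 1580.
Substituting the horizontal relation into the vertical equation gives 1.083 T_left = 1580, so T_left = 1459 N.

T_left ≈ 1460 N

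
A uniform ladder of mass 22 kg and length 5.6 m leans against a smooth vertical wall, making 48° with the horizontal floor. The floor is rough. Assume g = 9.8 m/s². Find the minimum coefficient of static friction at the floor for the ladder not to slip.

μ_min ≈ 0.450

ΣF_y = 0: N_floor = 22×9.8 = 215.6 N.
Torques about the foot: N_wall · 5.6 sin 48° = 22×9.8×2.8 cos 48° → N_wall = 97.064 N.
ΣF_x = 0: f_floor = N_wall = 97.064 N.
μ_min = f_floor / N_floor = 97.064 / 215.6 = 0.4502.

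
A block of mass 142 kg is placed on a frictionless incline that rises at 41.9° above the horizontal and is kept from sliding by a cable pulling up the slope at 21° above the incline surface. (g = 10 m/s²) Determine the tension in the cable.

Take axes along and perpendicular to the incline. Weight components: W sin 41.9° = 948.3 N down-slope, W cos 41.9° = 1057 N into the surface.
Along incline: T cos 21° = W sin 41.9° → T = 1016 N.
Perpendicular: N = W cos 41.9° − T sin 21° = 692.9 N.

T ≈ 1020 N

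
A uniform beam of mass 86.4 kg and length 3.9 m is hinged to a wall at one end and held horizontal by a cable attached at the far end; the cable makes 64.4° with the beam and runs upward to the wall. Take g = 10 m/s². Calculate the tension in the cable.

T ≈ 479 N

Take torques about the hinge: T sin 64.4° · 3.9 = 86.4×10×1.95 = 1684.8 N·m.
So T = 1684.8 / (0.9018 × 3.9) = 479.02 N.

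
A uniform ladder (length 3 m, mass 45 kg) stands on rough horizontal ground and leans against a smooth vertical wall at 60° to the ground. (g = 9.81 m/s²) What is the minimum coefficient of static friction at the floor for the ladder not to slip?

μ_min ≈ 0.289

ΣF_y = 0: N_floor = 45×9.81 = 441.45 N.
Torques about the foot: N_wall · 3 sin 60° = 45×9.81×1.5 cos 60° → N_wall = 127.44 N.
ΣF_x = 0: f_floor = N_wall = 127.44 N.
μ_min = f_floor / N_floor = 127.44 / 441.45 = 0.2887.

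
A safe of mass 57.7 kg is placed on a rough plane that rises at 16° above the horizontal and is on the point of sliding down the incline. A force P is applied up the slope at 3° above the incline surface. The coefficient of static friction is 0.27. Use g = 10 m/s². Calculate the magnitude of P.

P ≈ 9.43 N

On the verge of sliding down the incline, friction equals μN and acts up the slope.
Perpendicular: N + P sin 3° = W cos 16° = 554.6 N.
Along incline: P cos 3° + μN = W sin 16° with W sin 16° = 159 N.
Solving the pair for P and N: P = 9.434 N, N = 554.2 N (and f = μN = 149.6 N).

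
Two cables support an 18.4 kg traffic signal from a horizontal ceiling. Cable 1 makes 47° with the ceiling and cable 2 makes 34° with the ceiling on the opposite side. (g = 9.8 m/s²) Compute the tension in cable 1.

Weight W = 18.4 × 9.8 = 180.3 N acts straight down.
Horizontal: T_1 cos 47° = T_2 cos 34°  →  T_2 = 0.8226 T_1.
Vertical: T_1 sin 47° + T_2 sin 34° = 180.3.
Substituting the horizontal relation into the vertical equation gives 1.191 T_1 = 180.3, so T_1 = 151.4 N.

T_1 ≈ 151 N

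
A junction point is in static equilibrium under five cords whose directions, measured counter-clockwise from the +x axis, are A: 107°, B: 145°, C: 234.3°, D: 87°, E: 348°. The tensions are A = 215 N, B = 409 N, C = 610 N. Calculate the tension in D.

T_D ≈ 213 N

Resolve: ΣF_x = 215 cos 107° + 409 cos 145° + 610 cos 234.3° + T_D cos 87° + T_E cos 348° = 0.
        ΣF_y = 215 sin 107° + 409 sin 145° + 610 sin 234.3° + T_D sin 87° + T_E sin 348° = 0.
The known terms sum to (-753.9, -55.17) N, so 0.0523 T_D + 0.9781 T_E = 753.9 and 0.9986 T_D − 0.2079 T_E = 55.17.
Solving simultaneously: T_D = 213.3 N, T_E = 759.3 N.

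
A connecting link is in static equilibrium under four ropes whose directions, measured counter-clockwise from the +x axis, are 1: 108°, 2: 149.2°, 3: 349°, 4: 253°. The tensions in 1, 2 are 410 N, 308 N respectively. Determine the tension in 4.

Resolve: ΣF_x = 410 cos 108° + 308 cos 149.2° + T_3 cos 349° + T_4 cos 253° = 0.
        ΣF_y = 410 sin 108° + 308 sin 149.2° + T_3 sin 349° + T_4 sin 253° = 0.
The known terms sum to (-391.3, 547.6) N, so 0.9816 T_3 − 0.2924 T_4 = 391.3 and -0.1908 T_3 − 0.9563 T_4 = -547.6.
Solving simultaneously: T_3 = 537.2 N, T_4 = 465.5 N.

T_4 ≈ 465 N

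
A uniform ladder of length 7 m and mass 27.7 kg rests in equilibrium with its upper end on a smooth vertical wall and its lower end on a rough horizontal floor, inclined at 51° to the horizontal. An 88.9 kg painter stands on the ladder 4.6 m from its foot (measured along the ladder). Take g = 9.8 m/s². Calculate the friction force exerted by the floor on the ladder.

Torques about the foot: N_wall · 7 sin 51° = 27.7×9.8×3.5 cos 51° + 88.9×9.8×4.6 cos 51° → N_wall = 573.53 N.
ΣF_x = 0: f_floor = N_wall = 573.53 N.

f ≈ 574 N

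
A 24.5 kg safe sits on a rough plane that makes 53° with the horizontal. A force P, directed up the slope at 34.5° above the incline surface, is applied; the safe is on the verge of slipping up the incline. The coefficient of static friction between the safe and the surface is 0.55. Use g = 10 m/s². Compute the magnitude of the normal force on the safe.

On the verge of sliding up the incline, friction equals μN and acts down the slope.
Perpendicular: N + P sin 34.5° = W cos 53° = 147.4 N.
Along incline: P cos 34.5° = W sin 53° + μN  with W sin 53° = 195.7 N.
Solving the pair for P and N: P = 243.7 N, N = 9.41 N (and f = μN = 5.176 N).

N ≈ 9.41 N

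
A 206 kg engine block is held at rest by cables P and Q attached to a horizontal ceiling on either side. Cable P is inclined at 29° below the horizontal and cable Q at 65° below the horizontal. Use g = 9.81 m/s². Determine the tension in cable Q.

Weight W = 206 × 9.81 = 2021 N acts straight down.
Horizontal: T_P cos 29° = T_Q cos 65°  →  T_P = 0.4832 T_Q.
Vertical: T_P sin 29° + T_Q sin 65° = 2021.
Substituting the horizontal relation into the vertical equation gives 1.141 T_Q = 2021, so T_Q = 1772 N.

T_Q ≈ 1770 N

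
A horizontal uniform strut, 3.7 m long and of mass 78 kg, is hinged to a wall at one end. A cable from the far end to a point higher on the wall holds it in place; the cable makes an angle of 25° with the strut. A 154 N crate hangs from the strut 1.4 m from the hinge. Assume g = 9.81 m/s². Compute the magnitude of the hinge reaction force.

|H| ≈ 1060 N

Take torques about the hinge: T sin 25° · 3.7 = 78×9.81×1.85 + 154×1.4 = 1631.2 N·m.
So T = 1631.2 / (0.4226 × 3.7) = 1043.2 N.
ΣF_x = 0: H_x = T cos 25° = 945.43 N.
ΣF_y = 0: H_y = (78×9.81 + 154) − T sin 25° = 919.18 − 440.86 = 478.32 N.
|H| = √(H_x² + H_y²) = √((945.43)² + (478.32)²) = 1059.5 N.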